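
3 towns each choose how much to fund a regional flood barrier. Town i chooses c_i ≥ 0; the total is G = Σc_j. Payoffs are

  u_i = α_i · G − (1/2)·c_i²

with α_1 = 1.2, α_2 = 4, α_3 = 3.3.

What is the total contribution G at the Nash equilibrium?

8.5

Town i's FOC: ∂u_i/∂c_i = α_i − c_i = 0, so c_i* = α_i.
NE contributions = (1.2, 4, 3.3); G = 8.5.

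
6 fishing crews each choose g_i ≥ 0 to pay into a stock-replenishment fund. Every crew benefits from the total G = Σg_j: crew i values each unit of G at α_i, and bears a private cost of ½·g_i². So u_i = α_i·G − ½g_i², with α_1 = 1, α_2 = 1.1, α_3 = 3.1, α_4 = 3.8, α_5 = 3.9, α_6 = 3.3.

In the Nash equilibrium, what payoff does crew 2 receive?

17.215

Crew i's FOC: ∂u_i/∂g_i = α_i − g_i = 0, so g_i* = α_i.
NE contributions = (1, 1.1, 3.1, 3.8, 3.9, 3.3); G = 16.2.
u_2 = α_2·G − ½·(g_2)² = 1.1·16.2 − ½·1.1² = 17.215.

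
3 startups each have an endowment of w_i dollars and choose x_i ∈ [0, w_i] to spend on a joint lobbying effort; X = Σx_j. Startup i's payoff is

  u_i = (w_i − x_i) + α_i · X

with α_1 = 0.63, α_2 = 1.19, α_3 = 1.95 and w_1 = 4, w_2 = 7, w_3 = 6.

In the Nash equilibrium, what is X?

∂u_i/∂x_i = α_i − 1, so startup i contributes w_i if α_i > 1, else 0.
α_i > 1 for i ∈ {2, 3}; NE contributions (0, 7, 6), X = 13.

13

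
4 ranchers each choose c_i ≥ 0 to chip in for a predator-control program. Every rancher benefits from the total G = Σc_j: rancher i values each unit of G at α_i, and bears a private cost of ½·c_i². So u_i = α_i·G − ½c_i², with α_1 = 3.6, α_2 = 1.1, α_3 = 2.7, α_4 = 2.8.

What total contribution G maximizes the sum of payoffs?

40.8

Planner FOC: ∂(Σu_j)/∂c_i = (Σα_j) − c_i = 0, so c_i^SO = Σα_j = 10.2 for every i; G^SO = 40.8.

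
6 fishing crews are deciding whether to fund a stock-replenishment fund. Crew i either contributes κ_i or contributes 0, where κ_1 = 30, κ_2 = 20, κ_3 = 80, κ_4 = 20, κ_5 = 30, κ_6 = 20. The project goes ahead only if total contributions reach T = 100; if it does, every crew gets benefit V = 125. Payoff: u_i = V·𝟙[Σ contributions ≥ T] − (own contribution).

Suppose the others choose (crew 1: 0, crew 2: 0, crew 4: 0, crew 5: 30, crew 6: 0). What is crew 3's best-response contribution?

Others' total = 30. Contributing 80 brings total to 110 ≥ 100: gain V − κ_3 = 45.
Best response: 80.

80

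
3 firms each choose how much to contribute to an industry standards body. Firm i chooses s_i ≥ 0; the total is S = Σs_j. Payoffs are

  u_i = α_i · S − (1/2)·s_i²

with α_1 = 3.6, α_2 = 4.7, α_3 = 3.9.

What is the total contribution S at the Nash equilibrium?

Firm i's FOC: ∂u_i/∂s_i = α_i − s_i = 0, so s_i* = α_i.
NE contributions = (3.6, 4.7, 3.9); S = 12.2.

12.2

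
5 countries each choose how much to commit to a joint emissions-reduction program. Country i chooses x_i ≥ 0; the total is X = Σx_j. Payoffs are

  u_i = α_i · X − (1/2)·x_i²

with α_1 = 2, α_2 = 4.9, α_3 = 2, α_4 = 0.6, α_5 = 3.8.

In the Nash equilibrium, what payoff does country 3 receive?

24.6

Country i's FOC: ∂u_i/∂x_i = α_i − x_i = 0, so x_i* = α_i.
NE contributions = (2, 4.9, 2, 0.6, 3.8); X = 13.3.
u_3 = α_3·X − ½·(x_3)² = 2·13.3 − ½·2² = 24.6.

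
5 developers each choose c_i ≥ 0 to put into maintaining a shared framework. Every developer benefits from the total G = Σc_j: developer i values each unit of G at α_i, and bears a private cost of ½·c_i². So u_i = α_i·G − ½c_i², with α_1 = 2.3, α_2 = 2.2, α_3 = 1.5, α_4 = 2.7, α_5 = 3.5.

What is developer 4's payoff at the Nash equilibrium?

29.295

Developer i's FOC: ∂u_i/∂c_i = α_i − c_i = 0, so c_i* = α_i.
NE contributions = (2.3, 2.2, 1.5, 2.7, 3.5); G = 12.2.
u_4 = α_4·G − ½·(c_4)² = 2.7·12.2 − ½·2.7² = 29.295.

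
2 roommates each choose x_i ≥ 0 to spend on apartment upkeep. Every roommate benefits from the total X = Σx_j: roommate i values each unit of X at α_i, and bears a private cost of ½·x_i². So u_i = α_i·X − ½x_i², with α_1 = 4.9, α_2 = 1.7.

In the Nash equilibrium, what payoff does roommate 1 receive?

20.335

Roommate i's FOC: ∂u_i/∂x_i = α_i − x_i = 0, so x_i* = α_i.
NE contributions = (4.9, 1.7); X = 6.6.
u_1 = α_1·X − ½·(x_1)² = 4.9·6.6 − ½·4.9² = 20.335.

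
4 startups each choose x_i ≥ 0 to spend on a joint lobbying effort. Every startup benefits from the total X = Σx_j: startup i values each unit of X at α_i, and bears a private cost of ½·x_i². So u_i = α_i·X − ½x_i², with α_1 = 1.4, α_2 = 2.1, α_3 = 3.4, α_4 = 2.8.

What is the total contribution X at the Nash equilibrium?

Startup i's FOC: ∂u_i/∂x_i = α_i − x_i = 0, so x_i* = α_i.
NE contributions = (1.4, 2.1, 3.4, 2.8); X = 9.7.

9.7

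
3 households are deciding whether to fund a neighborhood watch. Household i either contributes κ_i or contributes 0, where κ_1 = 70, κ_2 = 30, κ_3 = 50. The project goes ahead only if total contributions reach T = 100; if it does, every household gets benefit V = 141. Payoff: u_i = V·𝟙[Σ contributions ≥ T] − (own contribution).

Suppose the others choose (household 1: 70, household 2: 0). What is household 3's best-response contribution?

Others' total = 70. Contributing 50 brings total to 120 ≥ 100: gain V − κ_3 = 91.
Best response: 50.

50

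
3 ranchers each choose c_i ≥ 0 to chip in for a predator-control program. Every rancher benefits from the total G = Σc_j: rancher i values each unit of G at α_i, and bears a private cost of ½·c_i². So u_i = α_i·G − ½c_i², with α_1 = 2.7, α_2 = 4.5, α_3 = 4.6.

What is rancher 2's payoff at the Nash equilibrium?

42.975

Rancher i's FOC: ∂u_i/∂c_i = α_i − c_i = 0, so c_i* = α_i.
NE contributions = (2.7, 4.5, 4.6); G = 11.8.
u_2 = α_2·G − ½·(c_2)² = 4.5·11.8 − ½·4.5² = 42.975.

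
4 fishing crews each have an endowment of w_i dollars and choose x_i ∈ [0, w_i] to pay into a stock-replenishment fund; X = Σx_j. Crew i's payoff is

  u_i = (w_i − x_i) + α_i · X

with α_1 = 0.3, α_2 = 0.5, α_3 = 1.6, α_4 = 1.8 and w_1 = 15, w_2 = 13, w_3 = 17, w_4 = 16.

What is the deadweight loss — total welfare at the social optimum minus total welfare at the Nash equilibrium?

∂u_i/∂x_i = α_i − 1, so crew i contributes w_i if α_i > 1, else 0.
α_i > 1 for i ∈ {3, 4}; NE contributions (0, 0, 17, 16), X = 33.
W^NE = Σw_i − X^NE + (Σα_i)·X^NE = 61 + 3.2·33 = 166.6.
Planner: ∂(Σu_j)/∂x_i = Σα_j − 1 = 3.2 > 0, so everyone contributes w_i; X^SO = 61, W^SO = 61 + 3.2·61 = 256.2.
Deadweight loss = 89.6.

89.6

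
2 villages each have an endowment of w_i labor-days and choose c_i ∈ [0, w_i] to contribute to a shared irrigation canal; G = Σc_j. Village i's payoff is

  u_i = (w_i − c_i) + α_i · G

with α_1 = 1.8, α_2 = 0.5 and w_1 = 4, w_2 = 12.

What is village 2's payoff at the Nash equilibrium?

∂u_i/∂c_i = α_i − 1, so village i contributes w_i if α_i > 1, else 0.
α_i > 1 for i ∈ {1}; NE contributions (4, 0), G = 4.
u_2 = (12 − 0) + 0.5·4 = 14.

14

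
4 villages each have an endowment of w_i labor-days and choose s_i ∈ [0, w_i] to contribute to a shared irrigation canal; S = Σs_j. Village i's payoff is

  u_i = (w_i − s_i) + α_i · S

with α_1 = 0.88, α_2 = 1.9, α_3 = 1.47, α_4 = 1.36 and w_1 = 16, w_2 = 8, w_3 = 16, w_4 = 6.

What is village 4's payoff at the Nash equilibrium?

∂u_i/∂s_i = α_i − 1, so village i contributes w_i if α_i > 1, else 0.
α_i > 1 for i ∈ {2, 3, 4}; NE contributions (0, 8, 16, 6), S = 30.
u_4 = (6 − 6) + 1.36·30 = 40.8.

40.8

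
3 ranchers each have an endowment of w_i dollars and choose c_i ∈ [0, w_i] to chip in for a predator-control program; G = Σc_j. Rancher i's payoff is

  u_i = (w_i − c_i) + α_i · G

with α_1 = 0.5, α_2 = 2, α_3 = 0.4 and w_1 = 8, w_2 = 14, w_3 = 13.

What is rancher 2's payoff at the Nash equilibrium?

28

∂u_i/∂c_i = α_i − 1, so rancher i contributes w_i if α_i > 1, else 0.
α_i > 1 for i ∈ {2}; NE contributions (0, 14, 0), G = 14.
u_2 = (14 − 14) + 2·14 = 28.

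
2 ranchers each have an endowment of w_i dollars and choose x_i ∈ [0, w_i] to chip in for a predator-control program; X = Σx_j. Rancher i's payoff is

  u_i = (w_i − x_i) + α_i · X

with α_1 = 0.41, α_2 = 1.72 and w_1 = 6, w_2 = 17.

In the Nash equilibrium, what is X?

17

∂u_i/∂x_i = α_i − 1, so rancher i contributes w_i if α_i > 1, else 0.
α_i > 1 for i ∈ {2}; NE contributions (0, 17), X = 17.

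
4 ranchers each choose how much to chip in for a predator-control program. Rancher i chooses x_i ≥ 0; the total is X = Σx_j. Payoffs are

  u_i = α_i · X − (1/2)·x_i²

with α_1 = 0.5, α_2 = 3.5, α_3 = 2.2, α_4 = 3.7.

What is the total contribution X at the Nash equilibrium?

Rancher i's FOC: ∂u_i/∂x_i = α_i − x_i = 0, so x_i* = α_i.
NE contributions = (0.5, 3.5, 2.2, 3.7); X = 9.9.

9.9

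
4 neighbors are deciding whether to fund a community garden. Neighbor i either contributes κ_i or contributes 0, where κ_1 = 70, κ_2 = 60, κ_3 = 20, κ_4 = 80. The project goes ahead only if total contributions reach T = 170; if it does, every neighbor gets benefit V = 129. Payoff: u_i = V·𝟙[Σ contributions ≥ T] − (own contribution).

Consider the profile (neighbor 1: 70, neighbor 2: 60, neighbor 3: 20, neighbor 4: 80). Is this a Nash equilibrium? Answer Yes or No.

No

Total = 230 ≥ 170: provided.
Neighbor 1 (pledges 70, payoff 59): dropping to 0 → total 160, payoff 0. No gain.
Neighbor 2 (pledges 60, payoff 69): dropping to 0 → total 170, payoff 129. Profitable deviation.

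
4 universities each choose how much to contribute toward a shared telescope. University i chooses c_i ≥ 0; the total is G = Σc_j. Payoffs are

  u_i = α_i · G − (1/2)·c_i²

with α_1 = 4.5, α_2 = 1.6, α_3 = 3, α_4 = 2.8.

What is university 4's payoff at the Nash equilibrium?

29.4

University i's FOC: ∂u_i/∂c_i = α_i − c_i = 0, so c_i* = α_i.
NE contributions = (4.5, 1.6, 3, 2.8); G = 11.9.
u_4 = α_4·G − ½·(c_4)² = 2.8·11.9 − ½·2.8² = 29.4.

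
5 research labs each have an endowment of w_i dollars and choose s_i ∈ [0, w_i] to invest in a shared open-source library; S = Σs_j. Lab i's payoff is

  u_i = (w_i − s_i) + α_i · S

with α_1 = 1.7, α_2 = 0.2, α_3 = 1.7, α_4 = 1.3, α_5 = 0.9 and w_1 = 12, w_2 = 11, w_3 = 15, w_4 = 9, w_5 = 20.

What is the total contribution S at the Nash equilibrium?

∂u_i/∂s_i = α_i − 1, so lab i contributes w_i if α_i > 1, else 0.
α_i > 1 for i ∈ {1, 3, 4}; NE contributions (12, 0, 15, 9, 0), S = 36.

36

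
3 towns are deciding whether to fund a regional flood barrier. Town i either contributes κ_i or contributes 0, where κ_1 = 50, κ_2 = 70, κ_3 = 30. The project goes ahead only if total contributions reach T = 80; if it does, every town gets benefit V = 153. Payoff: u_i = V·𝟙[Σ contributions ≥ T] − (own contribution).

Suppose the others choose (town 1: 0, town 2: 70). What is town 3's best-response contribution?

Others' total = 70. Contributing 30 brings total to 100 ≥ 80: gain V − κ_3 = 123.
Best response: 30.

30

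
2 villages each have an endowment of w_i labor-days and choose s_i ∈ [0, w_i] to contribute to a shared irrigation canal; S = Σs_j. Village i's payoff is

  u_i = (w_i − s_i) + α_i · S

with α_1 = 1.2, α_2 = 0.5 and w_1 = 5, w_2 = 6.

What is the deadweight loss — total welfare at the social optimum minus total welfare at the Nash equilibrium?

∂u_i/∂s_i = α_i − 1, so village i contributes w_i if α_i > 1, else 0.
α_i > 1 for i ∈ {1}; NE contributions (5, 0), S = 5.
W^NE = Σw_i − S^NE + (Σα_i)·S^NE = 11 + 0.7·5 = 14.5.
Planner: ∂(Σu_j)/∂s_i = Σα_j − 1 = 0.7 > 0, so everyone contributes w_i; S^SO = 11, W^SO = 11 + 0.7·11 = 18.7.
Deadweight loss = 4.2.

4.2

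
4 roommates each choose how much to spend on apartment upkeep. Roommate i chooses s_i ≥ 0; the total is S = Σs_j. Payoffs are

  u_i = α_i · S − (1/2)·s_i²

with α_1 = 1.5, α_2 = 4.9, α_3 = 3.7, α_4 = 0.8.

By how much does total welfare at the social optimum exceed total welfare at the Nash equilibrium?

139.105

Roommate i's FOC: ∂u_i/∂s_i = α_i − s_i = 0, so s_i* = α_i.
NE contributions = (1.5, 4.9, 3.7, 0.8); S = 10.9.
W^NE = (Σα)·S − ½Σα_i² = 10.9² − ½·40.59 = 98.515.
Planner sets s_i = Σα_j = 10.9 for every i, so S^SO = 4·10.9 = 43.6.
W^SO = (Σα)·S^SO − ½·4·(Σα)² = (4/2)·10.9² = 237.62.
Deadweight loss = W^SO − W^NE = 139.105.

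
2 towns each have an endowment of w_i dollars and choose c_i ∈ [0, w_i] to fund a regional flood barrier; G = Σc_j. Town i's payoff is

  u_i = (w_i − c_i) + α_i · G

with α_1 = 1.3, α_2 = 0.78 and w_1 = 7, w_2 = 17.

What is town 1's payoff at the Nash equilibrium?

9.1

∂u_i/∂c_i = α_i − 1, so town i contributes w_i if α_i > 1, else 0.
α_i > 1 for i ∈ {1}; NE contributions (7, 0), G = 7.
u_1 = (7 − 7) + 1.3·7 = 9.1.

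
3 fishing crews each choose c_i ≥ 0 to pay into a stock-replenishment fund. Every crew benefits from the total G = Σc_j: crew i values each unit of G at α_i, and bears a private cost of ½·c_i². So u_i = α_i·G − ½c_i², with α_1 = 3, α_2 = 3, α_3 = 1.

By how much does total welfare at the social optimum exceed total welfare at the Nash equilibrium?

Crew i's FOC: ∂u_i/∂c_i = α_i − c_i = 0, so c_i* = α_i.
NE contributions = (3, 3, 1); G = 7.
W^NE = (Σα)·G − ½Σα_i² = 7² − ½·19 = 39.5.
Planner sets c_i = Σα_j = 7 for every i, so G^SO = 3·7 = 21.
W^SO = (Σα)·G^SO − ½·3·(Σα)² = (3/2)·7² = 73.5.
Deadweight loss = W^SO − W^NE = 34.

34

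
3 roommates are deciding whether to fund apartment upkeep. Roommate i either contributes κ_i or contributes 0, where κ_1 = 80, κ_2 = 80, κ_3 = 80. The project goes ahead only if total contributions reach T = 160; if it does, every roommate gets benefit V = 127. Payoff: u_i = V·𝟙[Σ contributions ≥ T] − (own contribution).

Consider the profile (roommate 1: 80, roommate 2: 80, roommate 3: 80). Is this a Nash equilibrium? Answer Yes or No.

No

Total = 240 ≥ 160: provided.
Roommate 1 (pledges 80, payoff 47): dropping to 0 → total 160, payoff 127. Profitable deviation.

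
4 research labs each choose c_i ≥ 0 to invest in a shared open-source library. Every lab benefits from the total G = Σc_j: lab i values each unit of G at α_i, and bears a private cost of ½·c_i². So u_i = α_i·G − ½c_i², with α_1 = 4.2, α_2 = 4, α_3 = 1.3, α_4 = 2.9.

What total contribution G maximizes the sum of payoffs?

Planner FOC: ∂(Σu_j)/∂c_i = (Σα_j) − c_i = 0, so c_i^SO = Σα_j = 12.4 for every i; G^SO = 49.6.

49.6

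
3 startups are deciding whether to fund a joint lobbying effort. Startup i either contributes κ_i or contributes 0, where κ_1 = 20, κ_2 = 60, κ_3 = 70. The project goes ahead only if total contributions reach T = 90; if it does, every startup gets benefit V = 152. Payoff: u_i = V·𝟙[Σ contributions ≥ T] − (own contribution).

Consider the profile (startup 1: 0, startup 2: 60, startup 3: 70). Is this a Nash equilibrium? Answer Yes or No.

Yes

Total = 130 ≥ 90: provided.
Startup 1 (pledges 0, payoff 152): pledging 20 → total 150, payoff 132. No gain.
Startup 2 (pledges 60, payoff 92): dropping to 0 → total 70, payoff 0. No gain.
Startup 3 (pledges 70, payoff 82): dropping to 0 → total 60, payoff 0. No gain.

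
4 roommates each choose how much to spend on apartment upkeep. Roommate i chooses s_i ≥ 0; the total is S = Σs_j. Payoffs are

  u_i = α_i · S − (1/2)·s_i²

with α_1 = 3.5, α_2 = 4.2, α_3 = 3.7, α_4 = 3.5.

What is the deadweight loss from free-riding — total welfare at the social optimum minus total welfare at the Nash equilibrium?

249.925

Roommate i's FOC: ∂u_i/∂s_i = α_i − s_i = 0, so s_i* = α_i.
NE contributions = (3.5, 4.2, 3.7, 3.5); S = 14.9.
W^NE = (Σα)·S − ½Σα_i² = 14.9² − ½·55.83 = 194.095.
Planner sets s_i = Σα_j = 14.9 for every i, so S^SO = 4·14.9 = 59.6.
W^SO = (Σα)·S^SO − ½·4·(Σα)² = (4/2)·14.9² = 444.02.
Deadweight loss = W^SO − W^NE = 249.925.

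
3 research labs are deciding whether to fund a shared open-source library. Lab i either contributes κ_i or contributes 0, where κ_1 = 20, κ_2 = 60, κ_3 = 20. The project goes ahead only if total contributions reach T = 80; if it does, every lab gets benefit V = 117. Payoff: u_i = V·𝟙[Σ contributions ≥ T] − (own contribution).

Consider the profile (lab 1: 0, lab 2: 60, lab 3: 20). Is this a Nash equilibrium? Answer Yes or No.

Yes

Total = 80 ≥ 80: provided.
Lab 1 (pledges 0, payoff 117): pledging 20 → total 100, payoff 97. No gain.
Lab 2 (pledges 60, payoff 57): dropping to 0 → total 20, payoff 0. No gain.
Lab 3 (pledges 20, payoff 97): dropping to 0 → total 60, payoff 0. No gain.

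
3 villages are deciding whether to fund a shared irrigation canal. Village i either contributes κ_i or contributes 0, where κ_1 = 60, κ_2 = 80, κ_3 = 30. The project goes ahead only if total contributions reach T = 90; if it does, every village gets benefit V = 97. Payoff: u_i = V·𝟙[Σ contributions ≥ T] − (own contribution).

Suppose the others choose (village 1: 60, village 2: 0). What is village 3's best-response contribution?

Others' total = 60. Contributing 30 brings total to 90 ≥ 90: gain V − κ_3 = 67.
Best response: 30.

30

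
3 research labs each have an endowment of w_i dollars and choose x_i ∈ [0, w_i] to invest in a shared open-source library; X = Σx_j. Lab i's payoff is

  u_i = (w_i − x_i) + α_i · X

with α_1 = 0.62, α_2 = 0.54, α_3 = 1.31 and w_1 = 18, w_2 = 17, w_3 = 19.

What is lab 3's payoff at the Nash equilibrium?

∂u_i/∂x_i = α_i − 1, so lab i contributes w_i if α_i > 1, else 0.
α_i > 1 for i ∈ {3}; NE contributions (0, 0, 19), X = 19.
u_3 = (19 − 19) + 1.31·19 = 24.89.

24.89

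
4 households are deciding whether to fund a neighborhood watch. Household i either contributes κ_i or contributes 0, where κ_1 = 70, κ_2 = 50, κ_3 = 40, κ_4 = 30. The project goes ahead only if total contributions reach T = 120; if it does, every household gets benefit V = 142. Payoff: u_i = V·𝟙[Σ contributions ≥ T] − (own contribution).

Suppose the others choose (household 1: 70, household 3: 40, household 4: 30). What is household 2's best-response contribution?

0

Others' total = 140 ≥ 120; contributing adds cost 50 for no extra benefit.
Best response: 0.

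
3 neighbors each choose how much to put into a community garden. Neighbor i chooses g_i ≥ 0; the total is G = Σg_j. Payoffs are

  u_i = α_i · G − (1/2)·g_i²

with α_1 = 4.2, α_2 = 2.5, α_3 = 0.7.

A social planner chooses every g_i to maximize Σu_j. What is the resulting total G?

22.2

Planner FOC: ∂(Σu_j)/∂g_i = (Σα_j) − g_i = 0, so g_i^SO = Σα_j = 7.4 for every i; G^SO = 22.2.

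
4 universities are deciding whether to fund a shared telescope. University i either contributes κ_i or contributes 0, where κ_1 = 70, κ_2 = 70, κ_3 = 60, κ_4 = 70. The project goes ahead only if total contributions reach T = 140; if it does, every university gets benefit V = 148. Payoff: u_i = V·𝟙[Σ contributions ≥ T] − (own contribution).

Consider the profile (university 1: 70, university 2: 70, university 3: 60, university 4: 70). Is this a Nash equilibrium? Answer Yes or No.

Total = 270 ≥ 140: provided.
University 1 (pledges 70, payoff 78): dropping to 0 → total 200, payoff 148. Profitable deviation.

No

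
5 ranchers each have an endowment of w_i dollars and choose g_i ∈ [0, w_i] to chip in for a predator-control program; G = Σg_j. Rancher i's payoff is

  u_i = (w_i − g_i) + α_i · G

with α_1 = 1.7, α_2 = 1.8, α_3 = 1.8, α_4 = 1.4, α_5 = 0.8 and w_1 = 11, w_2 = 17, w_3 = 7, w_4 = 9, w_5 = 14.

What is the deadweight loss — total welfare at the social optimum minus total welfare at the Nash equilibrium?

91

∂u_i/∂g_i = α_i − 1, so rancher i contributes w_i if α_i > 1, else 0.
α_i > 1 for i ∈ {1, 2, 3, 4}; NE contributions (11, 17, 7, 9, 0), G = 44.
W^NE = Σw_i − G^NE + (Σα_i)·G^NE = 58 + 6.5·44 = 344.
Planner: ∂(Σu_j)/∂g_i = Σα_j − 1 = 6.5 > 0, so everyone contributes w_i; G^SO = 58, W^SO = 58 + 6.5·58 = 435.
Deadweight loss = 91.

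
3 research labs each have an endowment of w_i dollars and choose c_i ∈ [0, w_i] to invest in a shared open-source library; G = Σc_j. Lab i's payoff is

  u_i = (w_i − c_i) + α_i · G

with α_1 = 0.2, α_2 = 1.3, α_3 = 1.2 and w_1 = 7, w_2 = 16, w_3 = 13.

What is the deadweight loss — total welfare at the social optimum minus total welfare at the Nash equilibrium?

∂u_i/∂c_i = α_i − 1, so lab i contributes w_i if α_i > 1, else 0.
α_i > 1 for i ∈ {2, 3}; NE contributions (0, 16, 13), G = 29.
W^NE = Σw_i − G^NE + (Σα_i)·G^NE = 36 + 1.7·29 = 85.3.
Planner: ∂(Σu_j)/∂c_i = Σα_j − 1 = 1.7 > 0, so everyone contributes w_i; G^SO = 36, W^SO = 36 + 1.7·36 = 97.2.
Deadweight loss = 11.9.

11.9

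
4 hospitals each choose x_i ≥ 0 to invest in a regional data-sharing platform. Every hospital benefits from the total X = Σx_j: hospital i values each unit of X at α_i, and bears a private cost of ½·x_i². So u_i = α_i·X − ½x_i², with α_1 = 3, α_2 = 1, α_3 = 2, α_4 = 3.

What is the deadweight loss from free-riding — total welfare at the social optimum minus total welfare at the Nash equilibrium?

92.5

Hospital i's FOC: ∂u_i/∂x_i = α_i − x_i = 0, so x_i* = α_i.
NE contributions = (3, 1, 2, 3); X = 9.
W^NE = (Σα)·X − ½Σα_i² = 9² − ½·23 = 69.5.
Planner sets x_i = Σα_j = 9 for every i, so X^SO = 4·9 = 36.
W^SO = (Σα)·X^SO − ½·4·(Σα)² = (4/2)·9² = 162.
Deadweight loss = W^SO − W^NE = 92.5.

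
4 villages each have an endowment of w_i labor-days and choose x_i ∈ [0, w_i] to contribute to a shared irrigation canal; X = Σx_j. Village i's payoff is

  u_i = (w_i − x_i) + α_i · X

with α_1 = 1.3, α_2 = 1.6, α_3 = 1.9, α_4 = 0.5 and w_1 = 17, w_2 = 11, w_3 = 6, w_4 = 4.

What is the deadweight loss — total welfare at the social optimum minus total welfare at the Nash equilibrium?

∂u_i/∂x_i = α_i − 1, so village i contributes w_i if α_i > 1, else 0.
α_i > 1 for i ∈ {1, 2, 3}; NE contributions (17, 11, 6, 0), X = 34.
W^NE = Σw_i − X^NE + (Σα_i)·X^NE = 38 + 4.3·34 = 184.2.
Planner: ∂(Σu_j)/∂x_i = Σα_j − 1 = 4.3 > 0, so everyone contributes w_i; X^SO = 38, W^SO = 38 + 4.3·38 = 201.4.
Deadweight loss = 17.2.

17.2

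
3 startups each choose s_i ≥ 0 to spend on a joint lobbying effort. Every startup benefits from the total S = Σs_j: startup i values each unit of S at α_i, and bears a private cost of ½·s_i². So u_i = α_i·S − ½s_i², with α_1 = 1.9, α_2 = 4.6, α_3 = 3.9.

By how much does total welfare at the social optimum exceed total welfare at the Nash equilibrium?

Startup i's FOC: ∂u_i/∂s_i = α_i − s_i = 0, so s_i* = α_i.
NE contributions = (1.9, 4.6, 3.9); S = 10.4.
W^NE = (Σα)·S − ½Σα_i² = 10.4² − ½·39.98 = 88.17.
Planner sets s_i = Σα_j = 10.4 for every i, so S^SO = 3·10.4 = 31.2.
W^SO = (Σα)·S^SO − ½·3·(Σα)² = (3/2)·10.4² = 162.24.
Deadweight loss = W^SO − W^NE = 74.07.

74.07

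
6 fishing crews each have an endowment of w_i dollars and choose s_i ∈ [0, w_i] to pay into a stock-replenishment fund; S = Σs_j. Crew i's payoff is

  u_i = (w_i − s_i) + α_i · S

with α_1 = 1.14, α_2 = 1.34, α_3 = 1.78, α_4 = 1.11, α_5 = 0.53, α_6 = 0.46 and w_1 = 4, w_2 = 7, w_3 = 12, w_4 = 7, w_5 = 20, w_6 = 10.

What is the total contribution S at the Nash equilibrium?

30

∂u_i/∂s_i = α_i − 1, so crew i contributes w_i if α_i > 1, else 0.
α_i > 1 for i ∈ {1, 2, 3, 4}; NE contributions (4, 7, 12, 7, 0, 0), S = 30.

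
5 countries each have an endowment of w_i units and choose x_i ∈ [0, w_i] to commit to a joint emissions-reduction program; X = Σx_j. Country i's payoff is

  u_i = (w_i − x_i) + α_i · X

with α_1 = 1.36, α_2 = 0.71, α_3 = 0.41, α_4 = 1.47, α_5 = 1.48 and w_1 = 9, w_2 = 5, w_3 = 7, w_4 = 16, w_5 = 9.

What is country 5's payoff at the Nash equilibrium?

50.32

∂u_i/∂x_i = α_i − 1, so country i contributes w_i if α_i > 1, else 0.
α_i > 1 for i ∈ {1, 4, 5}; NE contributions (9, 0, 0, 16, 9), X = 34.
u_5 = (9 − 9) + 1.48·34 = 50.32.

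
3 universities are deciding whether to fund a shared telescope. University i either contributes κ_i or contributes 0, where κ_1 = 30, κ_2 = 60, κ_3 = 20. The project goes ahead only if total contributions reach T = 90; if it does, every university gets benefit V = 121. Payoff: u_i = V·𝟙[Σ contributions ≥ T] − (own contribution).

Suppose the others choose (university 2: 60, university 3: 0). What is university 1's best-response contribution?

30

Others' total = 60. Contributing 30 brings total to 90 ≥ 90: gain V − κ_1 = 91.
Best response: 30.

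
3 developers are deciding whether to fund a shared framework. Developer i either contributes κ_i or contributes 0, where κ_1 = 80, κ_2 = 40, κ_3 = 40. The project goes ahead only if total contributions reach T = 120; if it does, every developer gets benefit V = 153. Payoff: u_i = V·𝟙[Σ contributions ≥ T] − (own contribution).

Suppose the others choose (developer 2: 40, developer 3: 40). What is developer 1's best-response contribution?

Others' total = 80. Contributing 80 brings total to 160 ≥ 120: gain V − κ_1 = 73.
Best response: 80.

80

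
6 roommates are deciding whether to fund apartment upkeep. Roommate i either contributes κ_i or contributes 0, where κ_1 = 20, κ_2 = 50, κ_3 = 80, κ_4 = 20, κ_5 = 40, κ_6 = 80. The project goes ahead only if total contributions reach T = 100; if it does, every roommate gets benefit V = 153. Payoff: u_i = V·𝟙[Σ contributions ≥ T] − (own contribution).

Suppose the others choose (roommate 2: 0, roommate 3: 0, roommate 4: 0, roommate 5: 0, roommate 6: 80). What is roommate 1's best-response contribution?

20

Others' total = 80. Contributing 20 brings total to 100 ≥ 100: gain V − κ_1 = 133.
Best response: 20.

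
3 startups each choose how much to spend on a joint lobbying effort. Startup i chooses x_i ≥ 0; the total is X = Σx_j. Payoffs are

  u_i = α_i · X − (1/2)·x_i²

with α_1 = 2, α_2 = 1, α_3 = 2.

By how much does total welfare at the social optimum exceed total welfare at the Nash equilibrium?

17

Startup i's FOC: ∂u_i/∂x_i = α_i − x_i = 0, so x_i* = α_i.
NE contributions = (2, 1, 2); X = 5.
W^NE = (Σα)·X − ½Σα_i² = 5² − ½·9 = 20.5.
Planner sets x_i = Σα_j = 5 for every i, so X^SO = 3·5 = 15.
W^SO = (Σα)·X^SO − ½·3·(Σα)² = (3/2)·5² = 37.5.
Deadweight loss = W^SO − W^NE = 17.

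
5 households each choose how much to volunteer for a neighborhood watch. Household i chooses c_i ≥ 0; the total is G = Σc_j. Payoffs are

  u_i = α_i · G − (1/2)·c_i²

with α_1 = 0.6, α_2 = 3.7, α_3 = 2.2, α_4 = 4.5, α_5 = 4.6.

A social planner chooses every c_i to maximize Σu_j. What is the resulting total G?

Planner FOC: ∂(Σu_j)/∂c_i = (Σα_j) − c_i = 0, so c_i^SO = Σα_j = 15.6 for every i; G^SO = 78.

78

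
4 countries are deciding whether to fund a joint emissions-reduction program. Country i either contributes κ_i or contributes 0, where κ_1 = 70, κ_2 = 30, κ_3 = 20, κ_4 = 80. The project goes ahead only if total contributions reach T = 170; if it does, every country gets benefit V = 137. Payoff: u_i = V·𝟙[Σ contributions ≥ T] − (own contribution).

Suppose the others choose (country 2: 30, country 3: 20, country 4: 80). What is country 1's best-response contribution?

70

Others' total = 130. Contributing 70 brings total to 200 ≥ 170: gain V − κ_1 = 67.
Best response: 70.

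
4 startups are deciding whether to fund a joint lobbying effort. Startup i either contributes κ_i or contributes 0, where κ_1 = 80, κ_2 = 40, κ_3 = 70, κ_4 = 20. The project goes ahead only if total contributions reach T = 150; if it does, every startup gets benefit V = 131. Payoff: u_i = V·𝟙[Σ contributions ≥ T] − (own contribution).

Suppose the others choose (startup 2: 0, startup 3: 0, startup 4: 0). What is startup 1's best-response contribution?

Others' total = 0. Even contributing 80 gives 80 < 150: no benefit either way.
Best response: 0.

0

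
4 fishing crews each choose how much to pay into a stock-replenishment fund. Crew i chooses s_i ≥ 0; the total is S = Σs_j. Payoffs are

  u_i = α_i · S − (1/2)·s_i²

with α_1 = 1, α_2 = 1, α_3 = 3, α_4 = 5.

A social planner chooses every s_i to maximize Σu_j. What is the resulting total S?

40

Planner FOC: ∂(Σu_j)/∂s_i = (Σα_j) − s_i = 0, so s_i^SO = Σα_j = 10 for every i; S^SO = 40.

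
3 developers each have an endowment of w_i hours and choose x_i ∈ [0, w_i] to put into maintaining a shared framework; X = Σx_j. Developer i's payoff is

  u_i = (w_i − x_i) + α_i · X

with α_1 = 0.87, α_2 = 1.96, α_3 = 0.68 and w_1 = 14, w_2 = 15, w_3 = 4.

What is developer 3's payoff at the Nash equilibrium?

14.2

∂u_i/∂x_i = α_i − 1, so developer i contributes w_i if α_i > 1, else 0.
α_i > 1 for i ∈ {2}; NE contributions (0, 15, 0), X = 15.
u_3 = (4 − 0) + 0.68·15 = 14.2.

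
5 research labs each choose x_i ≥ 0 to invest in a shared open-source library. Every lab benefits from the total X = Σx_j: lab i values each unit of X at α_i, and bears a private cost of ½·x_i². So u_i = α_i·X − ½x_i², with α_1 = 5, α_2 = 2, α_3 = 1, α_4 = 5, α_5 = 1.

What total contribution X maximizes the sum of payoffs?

Planner FOC: ∂(Σu_j)/∂x_i = (Σα_j) − x_i = 0, so x_i^SO = Σα_j = 14 for every i; X^SO = 70.

70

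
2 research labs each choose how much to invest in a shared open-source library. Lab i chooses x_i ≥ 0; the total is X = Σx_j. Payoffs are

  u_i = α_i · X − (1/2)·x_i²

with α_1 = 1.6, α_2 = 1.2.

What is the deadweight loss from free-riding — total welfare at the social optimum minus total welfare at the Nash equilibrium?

Lab i's FOC: ∂u_i/∂x_i = α_i − x_i = 0, so x_i* = α_i.
NE contributions = (1.6, 1.2); X = 2.8.
W^NE = (Σα)·X − ½Σα_i² = 2.8² − ½·4 = 5.84.
Planner sets x_i = Σα_j = 2.8 for every i, so X^SO = 2·2.8 = 5.6.
W^SO = (Σα)·X^SO − ½·2·(Σα)² = (2/2)·2.8² = 7.84.
Deadweight loss = W^SO − W^NE = 2.

2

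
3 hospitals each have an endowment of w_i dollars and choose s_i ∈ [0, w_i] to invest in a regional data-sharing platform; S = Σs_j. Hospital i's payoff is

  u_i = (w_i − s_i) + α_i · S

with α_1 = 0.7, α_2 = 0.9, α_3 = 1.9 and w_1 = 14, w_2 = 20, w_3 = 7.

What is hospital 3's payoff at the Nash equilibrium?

13.3

∂u_i/∂s_i = α_i − 1, so hospital i contributes w_i if α_i > 1, else 0.
α_i > 1 for i ∈ {3}; NE contributions (0, 0, 7), S = 7.
u_3 = (7 − 7) + 1.9·7 = 13.3.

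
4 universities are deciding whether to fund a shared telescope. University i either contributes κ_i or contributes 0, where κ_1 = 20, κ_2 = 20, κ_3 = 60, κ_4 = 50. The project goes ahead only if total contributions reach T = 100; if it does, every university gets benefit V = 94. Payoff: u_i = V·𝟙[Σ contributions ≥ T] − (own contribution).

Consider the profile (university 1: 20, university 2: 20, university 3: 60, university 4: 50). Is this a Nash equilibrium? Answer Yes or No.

No

Total = 150 ≥ 100: provided.
University 1 (pledges 20, payoff 74): dropping to 0 → total 130, payoff 94. Profitable deviation.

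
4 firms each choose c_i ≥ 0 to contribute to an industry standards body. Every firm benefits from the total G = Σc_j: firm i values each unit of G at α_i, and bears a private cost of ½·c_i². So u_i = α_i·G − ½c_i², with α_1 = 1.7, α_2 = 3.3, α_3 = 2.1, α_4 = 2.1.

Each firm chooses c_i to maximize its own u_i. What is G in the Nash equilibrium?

9.2

Firm i's FOC: ∂u_i/∂c_i = α_i − c_i = 0, so c_i* = α_i.
NE contributions = (1.7, 3.3, 2.1, 2.1); G = 9.2.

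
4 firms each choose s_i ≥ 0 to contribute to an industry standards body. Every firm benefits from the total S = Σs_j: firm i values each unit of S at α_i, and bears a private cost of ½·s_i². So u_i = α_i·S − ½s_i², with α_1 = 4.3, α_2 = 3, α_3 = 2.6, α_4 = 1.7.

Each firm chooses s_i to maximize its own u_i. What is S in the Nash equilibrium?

11.6

Firm i's FOC: ∂u_i/∂s_i = α_i − s_i = 0, so s_i* = α_i.
NE contributions = (4.3, 3, 2.6, 1.7); S = 11.6.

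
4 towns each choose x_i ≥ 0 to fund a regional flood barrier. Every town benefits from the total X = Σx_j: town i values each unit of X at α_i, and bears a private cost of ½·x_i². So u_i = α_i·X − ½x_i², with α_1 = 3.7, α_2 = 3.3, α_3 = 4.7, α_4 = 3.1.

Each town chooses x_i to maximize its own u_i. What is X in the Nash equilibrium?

Town i's FOC: ∂u_i/∂x_i = α_i − x_i = 0, so x_i* = α_i.
NE contributions = (3.7, 3.3, 4.7, 3.1); X = 14.8.

14.8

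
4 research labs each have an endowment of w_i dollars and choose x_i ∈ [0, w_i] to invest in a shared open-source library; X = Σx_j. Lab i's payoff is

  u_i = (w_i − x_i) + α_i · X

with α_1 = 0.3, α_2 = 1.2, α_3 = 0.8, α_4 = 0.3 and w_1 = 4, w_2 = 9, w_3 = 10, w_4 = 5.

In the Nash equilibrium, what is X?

9

∂u_i/∂x_i = α_i − 1, so lab i contributes w_i if α_i > 1, else 0.
α_i > 1 for i ∈ {2}; NE contributions (0, 9, 0, 0), X = 9.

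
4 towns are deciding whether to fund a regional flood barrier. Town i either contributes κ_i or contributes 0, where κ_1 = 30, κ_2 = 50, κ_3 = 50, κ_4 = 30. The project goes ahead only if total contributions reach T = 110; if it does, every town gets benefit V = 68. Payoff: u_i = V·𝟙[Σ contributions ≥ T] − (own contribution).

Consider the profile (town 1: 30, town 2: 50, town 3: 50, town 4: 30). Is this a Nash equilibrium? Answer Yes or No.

No

Total = 160 ≥ 110: provided.
Town 1 (pledges 30, payoff 38): dropping to 0 → total 130, payoff 68. Profitable deviation.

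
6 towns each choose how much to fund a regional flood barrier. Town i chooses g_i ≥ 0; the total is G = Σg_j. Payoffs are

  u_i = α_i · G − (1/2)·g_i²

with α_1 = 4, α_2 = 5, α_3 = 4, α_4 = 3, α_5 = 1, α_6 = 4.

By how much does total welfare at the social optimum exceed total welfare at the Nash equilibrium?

Town i's FOC: ∂u_i/∂g_i = α_i − g_i = 0, so g_i* = α_i.
NE contributions = (4, 5, 4, 3, 1, 4); G = 21.
W^NE = (Σα)·G − ½Σα_i² = 21² − ½·83 = 399.5.
Planner sets g_i = Σα_j = 21 for every i, so G^SO = 6·21 = 126.
W^SO = (Σα)·G^SO − ½·6·(Σα)² = (6/2)·21² = 1323.
Deadweight loss = W^SO − W^NE = 923.5.

923.5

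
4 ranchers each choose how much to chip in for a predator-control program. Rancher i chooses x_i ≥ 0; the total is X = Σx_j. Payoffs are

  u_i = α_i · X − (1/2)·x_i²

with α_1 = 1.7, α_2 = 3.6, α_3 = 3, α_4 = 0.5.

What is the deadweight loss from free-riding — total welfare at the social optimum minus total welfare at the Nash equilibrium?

89.99

Rancher i's FOC: ∂u_i/∂x_i = α_i − x_i = 0, so x_i* = α_i.
NE contributions = (1.7, 3.6, 3, 0.5); X = 8.8.
W^NE = (Σα)·X − ½Σα_i² = 8.8² − ½·25.1 = 64.89.
Planner sets x_i = Σα_j = 8.8 for every i, so X^SO = 4·8.8 = 35.2.
W^SO = (Σα)·X^SO − ½·4·(Σα)² = (4/2)·8.8² = 154.88.
Deadweight loss = W^SO − W^NE = 89.99.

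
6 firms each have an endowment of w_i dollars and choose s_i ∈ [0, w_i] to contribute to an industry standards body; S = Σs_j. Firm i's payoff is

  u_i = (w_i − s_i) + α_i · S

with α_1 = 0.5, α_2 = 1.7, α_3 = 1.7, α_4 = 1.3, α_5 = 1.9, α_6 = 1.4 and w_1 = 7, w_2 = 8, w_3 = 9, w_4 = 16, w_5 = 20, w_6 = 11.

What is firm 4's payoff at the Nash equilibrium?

83.2

∂u_i/∂s_i = α_i − 1, so firm i contributes w_i if α_i > 1, else 0.
α_i > 1 for i ∈ {2, 3, 4, 5, 6}; NE contributions (0, 8, 9, 16, 20, 11), S = 64.
u_4 = (16 − 16) + 1.3·64 = 83.2.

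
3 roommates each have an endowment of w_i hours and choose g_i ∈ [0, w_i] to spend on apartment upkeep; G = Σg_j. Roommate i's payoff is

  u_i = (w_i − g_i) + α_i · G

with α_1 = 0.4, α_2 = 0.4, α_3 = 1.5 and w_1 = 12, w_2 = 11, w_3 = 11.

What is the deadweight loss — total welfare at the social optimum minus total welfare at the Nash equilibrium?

29.9

∂u_i/∂g_i = α_i − 1, so roommate i contributes w_i if α_i > 1, else 0.
α_i > 1 for i ∈ {3}; NE contributions (0, 0, 11), G = 11.
W^NE = Σw_i − G^NE + (Σα_i)·G^NE = 34 + 1.3·11 = 48.3.
Planner: ∂(Σu_j)/∂g_i = Σα_j − 1 = 1.3 > 0, so everyone contributes w_i; G^SO = 34, W^SO = 34 + 1.3·34 = 78.2.
Deadweight loss = 29.9.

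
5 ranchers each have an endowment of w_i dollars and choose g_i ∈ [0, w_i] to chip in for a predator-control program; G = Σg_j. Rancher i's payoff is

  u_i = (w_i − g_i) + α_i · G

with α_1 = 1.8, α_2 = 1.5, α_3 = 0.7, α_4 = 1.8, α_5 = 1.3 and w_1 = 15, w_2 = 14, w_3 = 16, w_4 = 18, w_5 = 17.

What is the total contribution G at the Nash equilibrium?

64

∂u_i/∂g_i = α_i − 1, so rancher i contributes w_i if α_i > 1, else 0.
α_i > 1 for i ∈ {1, 2, 4, 5}; NE contributions (15, 14, 0, 18, 17), G = 64.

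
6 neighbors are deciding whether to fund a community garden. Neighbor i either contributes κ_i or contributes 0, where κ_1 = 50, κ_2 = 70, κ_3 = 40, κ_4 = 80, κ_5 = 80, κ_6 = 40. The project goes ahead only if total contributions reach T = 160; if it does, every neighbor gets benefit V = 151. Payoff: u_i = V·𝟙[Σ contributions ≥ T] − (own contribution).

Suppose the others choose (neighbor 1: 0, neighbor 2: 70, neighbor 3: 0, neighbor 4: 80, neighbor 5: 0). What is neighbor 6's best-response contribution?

40

Others' total = 150. Contributing 40 brings total to 190 ≥ 160: gain V − κ_6 = 111.
Best response: 40.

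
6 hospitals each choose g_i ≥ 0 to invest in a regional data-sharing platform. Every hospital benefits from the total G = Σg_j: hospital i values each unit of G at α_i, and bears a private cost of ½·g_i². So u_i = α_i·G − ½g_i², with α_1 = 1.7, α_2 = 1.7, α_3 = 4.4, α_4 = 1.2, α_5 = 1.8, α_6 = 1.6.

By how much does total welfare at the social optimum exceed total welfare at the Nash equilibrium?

323.71

Hospital i's FOC: ∂u_i/∂g_i = α_i − g_i = 0, so g_i* = α_i.
NE contributions = (1.7, 1.7, 4.4, 1.2, 1.8, 1.6); G = 12.4.
W^NE = (Σα)·G − ½Σα_i² = 12.4² − ½·32.38 = 137.57.
Planner sets g_i = Σα_j = 12.4 for every i, so G^SO = 6·12.4 = 74.4.
W^SO = (Σα)·G^SO − ½·6·(Σα)² = (6/2)·12.4² = 461.28.
Deadweight loss = W^SO − W^NE = 323.71.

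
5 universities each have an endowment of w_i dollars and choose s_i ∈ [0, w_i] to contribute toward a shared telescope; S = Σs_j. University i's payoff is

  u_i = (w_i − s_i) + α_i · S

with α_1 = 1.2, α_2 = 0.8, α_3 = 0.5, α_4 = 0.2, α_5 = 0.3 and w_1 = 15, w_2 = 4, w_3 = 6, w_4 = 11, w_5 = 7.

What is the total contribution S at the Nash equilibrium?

15

∂u_i/∂s_i = α_i − 1, so university i contributes w_i if α_i > 1, else 0.
α_i > 1 for i ∈ {1}; NE contributions (15, 0, 0, 0, 0), S = 15.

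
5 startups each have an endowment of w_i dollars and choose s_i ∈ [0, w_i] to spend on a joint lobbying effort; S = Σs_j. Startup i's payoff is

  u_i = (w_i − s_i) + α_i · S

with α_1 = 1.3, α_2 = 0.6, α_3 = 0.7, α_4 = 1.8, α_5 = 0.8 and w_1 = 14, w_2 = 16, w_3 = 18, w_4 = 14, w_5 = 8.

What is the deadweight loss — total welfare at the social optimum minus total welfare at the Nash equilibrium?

176.4

∂u_i/∂s_i = α_i − 1, so startup i contributes w_i if α_i > 1, else 0.
α_i > 1 for i ∈ {1, 4}; NE contributions (14, 0, 0, 14, 0), S = 28.
W^NE = Σw_i − S^NE + (Σα_i)·S^NE = 70 + 4.2·28 = 187.6.
Planner: ∂(Σu_j)/∂s_i = Σα_j − 1 = 4.2 > 0, so everyone contributes w_i; S^SO = 70, W^SO = 70 + 4.2·70 = 364.
Deadweight loss = 176.4.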